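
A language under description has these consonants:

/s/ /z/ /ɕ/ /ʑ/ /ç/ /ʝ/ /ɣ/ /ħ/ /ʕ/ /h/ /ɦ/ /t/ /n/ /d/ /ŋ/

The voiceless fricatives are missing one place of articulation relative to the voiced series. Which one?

velar

Voiceless: /s/ (alveolar), /ɕ/ (alveolo-palatal), /ç/ (palatal), /ħ/ (pharyngeal), /h/ (glottal).
Voiced: /z/ (alveolar), /ʑ/ (alveolo-palatal), /ʝ/ (palatal), /ɣ/ (velar), /ʕ/ (pharyngeal), /ɦ/ (glottal).
Every place of articulation has a voiceless member except velar, where /x/ would be expected.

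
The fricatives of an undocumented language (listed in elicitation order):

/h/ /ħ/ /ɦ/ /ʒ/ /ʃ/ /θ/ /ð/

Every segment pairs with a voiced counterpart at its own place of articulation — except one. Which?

Dental: /θ/ ~ /ð/
Postalveolar: /ʃ/ ~ /ʒ/
Glottal: /h/ ~ /ɦ/
Pharyngeal: only /ħ/ (voiceless); no voiced partner.
So /ħ/ is the unpaired segment.

/ħ/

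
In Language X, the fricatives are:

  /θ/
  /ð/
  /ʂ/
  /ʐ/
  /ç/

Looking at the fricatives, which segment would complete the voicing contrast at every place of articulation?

/ʝ/

place of articulation  voiceless  voiced  
dental            θ         ð       
retroflex         ʂ         ʐ       
palatal           ç         —       
The palatal row has no voiced member, so the gap is the voiced palatal fricative /ʝ/.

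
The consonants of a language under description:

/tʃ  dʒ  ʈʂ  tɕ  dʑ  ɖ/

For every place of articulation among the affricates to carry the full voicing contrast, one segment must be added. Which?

Voiceless: /tʃ/ (postalveolar), /ʈʂ/ (retroflex), /tɕ/ (alveolo-palatal).
Voiced: /dʒ/ (postalveolar), /dʑ/ (alveolo-palatal).
The retroflex row has no voiced member, so the gap is the voiced retroflex affricate /ɖʐ/.

/ɖʐ/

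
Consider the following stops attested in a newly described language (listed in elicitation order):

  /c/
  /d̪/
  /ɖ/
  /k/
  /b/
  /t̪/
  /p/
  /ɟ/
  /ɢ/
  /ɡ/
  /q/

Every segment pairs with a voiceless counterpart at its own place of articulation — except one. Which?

/ɖ/

Bilabial: /p/ ~ /b/
Dental: /t̪/ ~ /d̪/
Palatal: /c/ ~ /ɟ/
Velar: /k/ ~ /ɡ/
Uvular: /q/ ~ /ɢ/
Retroflex: only /ɖ/ (voiced); no voiceless partner.
So /ɖ/ is the unpaired segment.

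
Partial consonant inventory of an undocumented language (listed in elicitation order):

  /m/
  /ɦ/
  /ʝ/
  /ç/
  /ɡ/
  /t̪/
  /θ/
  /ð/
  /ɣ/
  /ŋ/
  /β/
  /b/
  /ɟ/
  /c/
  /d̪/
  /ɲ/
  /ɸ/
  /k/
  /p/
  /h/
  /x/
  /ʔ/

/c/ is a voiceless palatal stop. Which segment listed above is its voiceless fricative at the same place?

The voiceless fricative at the same place is a voiceless palatal fricative — in this inventory, /ç/.

/ç/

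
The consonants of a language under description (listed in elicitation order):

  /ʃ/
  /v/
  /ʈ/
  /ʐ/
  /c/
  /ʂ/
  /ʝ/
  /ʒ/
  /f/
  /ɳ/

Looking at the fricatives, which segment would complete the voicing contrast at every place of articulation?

/ç/

labiodental: voiceless /f/, voiced /v/.
postalveolar: voiceless /ʃ/, voiced /ʒ/.
retroflex: voiceless /ʂ/, voiced /ʐ/.
palatal: voiceless —, voiced /ʝ/.
The palatal row has no voiceless member, so the gap is the voiceless palatal fricative /ç/.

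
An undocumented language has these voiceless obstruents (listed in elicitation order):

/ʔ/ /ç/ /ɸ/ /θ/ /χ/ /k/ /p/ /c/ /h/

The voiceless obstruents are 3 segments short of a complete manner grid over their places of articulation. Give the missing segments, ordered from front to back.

/t̪/, /x/, /q/

bilabial: stop /p/, fricative /ɸ/.
dental: stop —, fricative /θ/.
palatal: stop /c/, fricative /ç/.
velar: stop /k/, fricative —.
uvular: stop —, fricative /χ/.
glottal: stop /ʔ/, fricative /h/.
Gaps, from front to back: dental lacks stop (/t̪/); velar lacks fricative (/x/); uvular lacks stop (/q/).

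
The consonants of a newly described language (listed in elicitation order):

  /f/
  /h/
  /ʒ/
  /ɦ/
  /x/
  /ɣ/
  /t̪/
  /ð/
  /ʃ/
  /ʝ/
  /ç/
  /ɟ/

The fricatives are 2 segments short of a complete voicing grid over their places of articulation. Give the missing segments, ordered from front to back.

place of articulation  voiceless  voiced  
labiodental       f         —       
dental            —         ð       
postalveolar      ʃ         ʒ       
palatal           ç         ʝ       
velar             x         ɣ       
glottal           h         ɦ       
Gaps, from front to back: labiodental lacks voiced (/v/); dental lacks voiceless (/θ/).

/v/, /θ/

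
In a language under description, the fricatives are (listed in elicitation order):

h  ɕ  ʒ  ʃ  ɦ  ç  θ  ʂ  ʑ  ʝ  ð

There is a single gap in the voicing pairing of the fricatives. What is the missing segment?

/ʐ/

dental: voiceless /θ/, voiced /ð/.
postalveolar: voiceless /ʃ/, voiced /ʒ/.
retroflex: voiceless /ʂ/, voiced —.
alveolo-palatal: voiceless /ɕ/, voiced /ʑ/.
palatal: voiceless /ç/, voiced /ʝ/.
glottal: voiceless /h/, voiced /ɦ/.
The retroflex row has no voiced member, so the gap is the voiced retroflex fricative /ʐ/.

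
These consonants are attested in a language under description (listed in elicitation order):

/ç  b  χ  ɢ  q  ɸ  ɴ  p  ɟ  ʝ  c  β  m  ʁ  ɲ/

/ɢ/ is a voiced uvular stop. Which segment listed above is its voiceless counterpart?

/q/

The voiceless counterpart is a voiceless uvular stop — in this inventory, /q/.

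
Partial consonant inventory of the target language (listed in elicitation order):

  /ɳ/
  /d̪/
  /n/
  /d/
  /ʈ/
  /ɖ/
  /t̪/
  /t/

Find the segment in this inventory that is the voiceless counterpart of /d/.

/t/

/d/ is a voiced alveolar stop.
The voiceless counterpart is a voiceless alveolar stop — in this inventory, /t/.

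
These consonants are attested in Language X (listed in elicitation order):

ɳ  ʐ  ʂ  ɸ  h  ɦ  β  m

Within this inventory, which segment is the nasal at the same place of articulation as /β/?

/β/ is a voiced bilabial fricative.
The nasal at the same place is a bilabial nasal — in this inventory, /m/.

/m/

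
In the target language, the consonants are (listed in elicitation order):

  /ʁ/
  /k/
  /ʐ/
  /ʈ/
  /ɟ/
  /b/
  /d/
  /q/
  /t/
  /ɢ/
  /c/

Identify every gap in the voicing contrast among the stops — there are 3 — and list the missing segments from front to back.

/p/, /ɖ/, /ɡ/

Voiceless: /t/ (alveolar), /ʈ/ (retroflex), /c/ (palatal), /k/ (velar), /q/ (uvular).
Voiced: /b/ (bilabial), /d/ (alveolar), /ɟ/ (palatal), /ɢ/ (uvular).
Gaps, from front to back: bilabial lacks voiceless (/p/); retroflex lacks voiced (/ɖ/); velar lacks voiced (/ɡ/).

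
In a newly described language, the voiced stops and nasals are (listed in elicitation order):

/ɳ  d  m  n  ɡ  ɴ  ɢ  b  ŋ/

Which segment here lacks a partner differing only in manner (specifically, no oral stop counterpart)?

/ɳ/

Bilabial: /b/ ~ /m/
Alveolar: /d/ ~ /n/
Velar: /ɡ/ ~ /ŋ/
Uvular: /ɢ/ ~ /ɴ/
Retroflex: only /ɳ/ (nasal); no oral stop partner.
So /ɳ/ is the unpaired segment.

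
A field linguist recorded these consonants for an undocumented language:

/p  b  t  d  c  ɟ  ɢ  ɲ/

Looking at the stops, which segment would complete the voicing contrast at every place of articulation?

/q/

bilabial: voiceless /p/, voiced /b/.
alveolar: voiceless /t/, voiced /d/.
palatal: voiceless /c/, voiced /ɟ/.
uvular: voiceless —, voiced /ɢ/.
The uvular row has no voiceless member, so the gap is the voiceless uvular stop /q/.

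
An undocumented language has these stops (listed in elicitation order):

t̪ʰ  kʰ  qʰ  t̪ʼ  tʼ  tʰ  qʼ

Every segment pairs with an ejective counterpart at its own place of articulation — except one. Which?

/kʰ/

Dental: /t̪ʰ/ ~ /t̪ʼ/
Alveolar: /tʰ/ ~ /tʼ/
Uvular: /qʰ/ ~ /qʼ/
Velar: only /kʰ/ (aspirated); no ejective partner.
So /kʰ/ is the unpaired segment.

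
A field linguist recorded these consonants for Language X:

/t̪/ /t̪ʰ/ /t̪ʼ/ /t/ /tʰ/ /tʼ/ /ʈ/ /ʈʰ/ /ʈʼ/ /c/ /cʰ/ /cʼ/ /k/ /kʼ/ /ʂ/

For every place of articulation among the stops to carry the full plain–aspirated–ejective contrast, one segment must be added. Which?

place of articulation  plain     aspirated  ejective
dental            t̪        t̪ʰ       t̪ʼ     
alveolar          t         tʰ        tʼ      
retroflex         ʈ         ʈʰ        ʈʼ      
palatal           c         cʰ        cʼ      
velar             k         —         kʼ      
The velar row has no aspirated member, so the gap is the aspirated velar stop /kʰ/.

/kʰ/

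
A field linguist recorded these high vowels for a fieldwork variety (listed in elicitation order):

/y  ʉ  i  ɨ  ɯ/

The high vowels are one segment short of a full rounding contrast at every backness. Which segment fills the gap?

/u/

Unrounded: /i/ (front), /ɨ/ (central), /ɯ/ (back).
Rounded: /y/ (front), /ʉ/ (central).
The back row has no rounded member, so the gap is the back rounded vowel /u/.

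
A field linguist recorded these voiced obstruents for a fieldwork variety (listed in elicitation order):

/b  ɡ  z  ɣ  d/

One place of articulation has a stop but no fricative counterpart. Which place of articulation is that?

bilabial

Stop: /b/ (bilabial), /d/ (alveolar), /ɡ/ (velar).
Fricative: /z/ (alveolar), /ɣ/ (velar).
Every place of articulation has a fricative member except bilabial, where /β/ would be expected.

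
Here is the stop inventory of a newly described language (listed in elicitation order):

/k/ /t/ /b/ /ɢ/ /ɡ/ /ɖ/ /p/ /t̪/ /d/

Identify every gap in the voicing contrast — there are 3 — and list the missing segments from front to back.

/d̪/, /ʈ/, /q/

bilabial: voiceless /p/, voiced /b/.
dental: voiceless /t̪/, voiced —.
alveolar: voiceless /t/, voiced /d/.
retroflex: voiceless —, voiced /ɖ/.
velar: voiceless /k/, voiced /ɡ/.
uvular: voiceless —, voiced /ɢ/.
Gaps, from front to back: dental lacks voiced (/d̪/); retroflex lacks voiceless (/ʈ/); uvular lacks voiceless (/q/).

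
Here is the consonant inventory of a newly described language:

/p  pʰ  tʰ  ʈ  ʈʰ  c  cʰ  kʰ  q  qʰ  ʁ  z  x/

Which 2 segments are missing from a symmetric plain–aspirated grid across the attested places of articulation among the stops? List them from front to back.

/t/, /k/

place of articulation  plain     aspirated
bilabial          p         pʰ      
alveolar          —         tʰ      
retroflex         ʈ         ʈʰ      
palatal           c         cʰ      
velar             —         kʰ      
uvular            q         qʰ      
Gaps, from front to back: alveolar lacks plain (/t/); velar lacks plain (/k/).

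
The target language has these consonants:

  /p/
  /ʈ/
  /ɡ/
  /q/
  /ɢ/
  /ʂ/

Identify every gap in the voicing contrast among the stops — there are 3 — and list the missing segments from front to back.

Voiceless: /p/ (bilabial), /ʈ/ (retroflex), /q/ (uvular).
Voiced: /ɡ/ (velar), /ɢ/ (uvular).
Gaps, from front to back: bilabial lacks voiced (/b/); retroflex lacks voiced (/ɖ/); velar lacks voiceless (/k/).

/b/, /ɖ/, /k/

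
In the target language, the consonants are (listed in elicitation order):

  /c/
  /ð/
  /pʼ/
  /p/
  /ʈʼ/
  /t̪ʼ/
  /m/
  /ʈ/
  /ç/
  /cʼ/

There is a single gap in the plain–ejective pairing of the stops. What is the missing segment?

/t̪/

Plain: /p/ (bilabial), /ʈ/ (retroflex), /c/ (palatal).
Ejective: /pʼ/ (bilabial), /t̪ʼ/ (dental), /ʈʼ/ (retroflex), /cʼ/ (palatal).
The dental row has no plain member, so the gap is the plain dental stop /t̪/.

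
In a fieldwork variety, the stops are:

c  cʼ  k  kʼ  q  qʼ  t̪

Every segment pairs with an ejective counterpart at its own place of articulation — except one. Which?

/t̪/

Palatal: /c/ ~ /cʼ/
Velar: /k/ ~ /kʼ/
Uvular: /q/ ~ /qʼ/
Dental: only /t̪/ (plain); no ejective partner.
So /t̪/ is the unpaired segment.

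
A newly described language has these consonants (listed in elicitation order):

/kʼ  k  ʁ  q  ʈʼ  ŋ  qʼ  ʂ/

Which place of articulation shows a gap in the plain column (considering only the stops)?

retroflex

retroflex: plain —, ejective /ʈʼ/.
velar: plain /k/, ejective /kʼ/.
uvular: plain /q/, ejective /qʼ/.
Every place of articulation has a plain member except retroflex, where /ʈ/ would be expected.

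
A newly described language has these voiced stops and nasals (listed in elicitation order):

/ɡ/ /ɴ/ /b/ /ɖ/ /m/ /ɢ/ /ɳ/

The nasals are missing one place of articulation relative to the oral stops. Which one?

velar

bilabial: oral stop /b/, nasal /m/.
retroflex: oral stop /ɖ/, nasal /ɳ/.
velar: oral stop /ɡ/, nasal —.
uvular: oral stop /ɢ/, nasal /ɴ/.
Every place of articulation has a nasal member except velar, where /ŋ/ would be expected.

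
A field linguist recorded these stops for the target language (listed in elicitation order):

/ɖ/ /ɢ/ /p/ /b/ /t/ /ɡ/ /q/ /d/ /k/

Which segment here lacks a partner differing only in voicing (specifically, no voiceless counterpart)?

Bilabial: /p/ ~ /b/
Alveolar: /t/ ~ /d/
Velar: /k/ ~ /ɡ/
Uvular: /q/ ~ /ɢ/
Retroflex: only /ɖ/ (voiced); no voiceless partner.
So /ɖ/ is the unpaired segment.

/ɖ/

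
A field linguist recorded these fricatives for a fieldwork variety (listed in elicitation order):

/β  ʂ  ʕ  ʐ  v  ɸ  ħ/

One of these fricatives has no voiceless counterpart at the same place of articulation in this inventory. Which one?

Bilabial: /ɸ/ ~ /β/
Retroflex: /ʂ/ ~ /ʐ/
Pharyngeal: /ħ/ ~ /ʕ/
Labiodental: only /v/ (voiced); no voiceless partner.
So /v/ is the unpaired segment.

/v/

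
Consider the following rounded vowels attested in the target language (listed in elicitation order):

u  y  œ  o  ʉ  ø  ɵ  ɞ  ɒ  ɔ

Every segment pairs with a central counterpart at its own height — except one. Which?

High: /y/ ~ /ʉ/ ~ /u/
High-mid: /ø/ ~ /ɵ/ ~ /o/
Low-mid: /œ/ ~ /ɞ/ ~ /ɔ/
Low: only /ɒ/ (back); no central partner.
So /ɒ/ is the unpaired segment.

/ɒ/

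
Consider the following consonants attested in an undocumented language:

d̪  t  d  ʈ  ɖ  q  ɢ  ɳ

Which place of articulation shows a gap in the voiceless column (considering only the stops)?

Voiceless: /t/ (alveolar), /ʈ/ (retroflex), /q/ (uvular).
Voiced: /d̪/ (dental), /d/ (alveolar), /ɖ/ (retroflex), /ɢ/ (uvular).
Every place of articulation has a voiceless member except dental, where /t̪/ would be expected.

dental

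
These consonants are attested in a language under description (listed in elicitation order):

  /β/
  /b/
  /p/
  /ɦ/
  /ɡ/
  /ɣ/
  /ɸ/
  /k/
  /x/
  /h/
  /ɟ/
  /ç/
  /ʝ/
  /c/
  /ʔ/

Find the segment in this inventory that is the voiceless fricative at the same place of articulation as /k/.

/x/

/k/ is a voiceless velar stop.
The voiceless fricative at the same place is a voiceless velar fricative — in this inventory, /x/.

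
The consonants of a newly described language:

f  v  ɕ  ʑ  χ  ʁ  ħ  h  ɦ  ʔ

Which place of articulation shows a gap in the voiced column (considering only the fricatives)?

place of articulation  voiceless  voiced  
labiodental       f         v       
alveolo-palatal   ɕ         ʑ       
uvular            χ         ʁ       
pharyngeal        ħ         —       
glottal           h         ɦ       
Every place of articulation has a voiced member except pharyngeal, where /ʕ/ would be expected.

pharyngeal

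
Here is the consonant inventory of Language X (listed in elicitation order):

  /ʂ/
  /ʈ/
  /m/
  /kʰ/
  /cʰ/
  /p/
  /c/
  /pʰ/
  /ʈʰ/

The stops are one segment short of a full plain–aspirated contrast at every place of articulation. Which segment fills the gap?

/k/

Plain: /p/ (bilabial), /ʈ/ (retroflex), /c/ (palatal).
Aspirated: /pʰ/ (bilabial), /ʈʰ/ (retroflex), /cʰ/ (palatal), /kʰ/ (velar).
The velar row has no plain member, so the gap is the plain velar stop /k/.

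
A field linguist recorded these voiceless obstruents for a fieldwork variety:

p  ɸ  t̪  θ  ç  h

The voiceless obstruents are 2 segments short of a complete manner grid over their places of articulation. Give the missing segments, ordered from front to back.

/c/, /ʔ/

bilabial: stop /p/, fricative /ɸ/.
dental: stop /t̪/, fricative /θ/.
palatal: stop —, fricative /ç/.
glottal: stop —, fricative /h/.
Gaps, from front to back: palatal lacks stop (/c/); glottal lacks stop (/ʔ/).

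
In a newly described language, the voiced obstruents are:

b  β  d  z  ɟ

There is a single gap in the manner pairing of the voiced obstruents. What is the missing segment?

bilabial: stop /b/, fricative /β/.
alveolar: stop /d/, fricative /z/.
palatal: stop /ɟ/, fricative —.
The palatal row has no fricative member, so the gap is the palatal fricative /ʝ/.

/ʝ/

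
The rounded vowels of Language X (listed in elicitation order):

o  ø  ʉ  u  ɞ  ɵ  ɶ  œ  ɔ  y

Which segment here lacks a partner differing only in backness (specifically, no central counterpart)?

High: /y/ ~ /ʉ/ ~ /u/
High-mid: /ø/ ~ /ɵ/ ~ /o/
Low-mid: /œ/ ~ /ɞ/ ~ /ɔ/
Low: only /ɶ/ (front); no central partner.
So /ɶ/ is the unpaired segment.

/ɶ/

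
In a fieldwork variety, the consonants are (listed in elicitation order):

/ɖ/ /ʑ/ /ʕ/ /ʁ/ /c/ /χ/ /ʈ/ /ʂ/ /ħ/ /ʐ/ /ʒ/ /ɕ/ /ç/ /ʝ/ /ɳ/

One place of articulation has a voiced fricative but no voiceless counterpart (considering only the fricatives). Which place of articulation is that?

postalveolar

place of articulation  voiceless  voiced  
postalveolar      —         ʒ       
retroflex         ʂ         ʐ       
alveolo-palatal   ɕ         ʑ       
palatal           ç         ʝ       
uvular            χ         ʁ       
pharyngeal        ħ         ʕ       
Every place of articulation has a voiceless member except postalveolar, where /ʃ/ would be expected.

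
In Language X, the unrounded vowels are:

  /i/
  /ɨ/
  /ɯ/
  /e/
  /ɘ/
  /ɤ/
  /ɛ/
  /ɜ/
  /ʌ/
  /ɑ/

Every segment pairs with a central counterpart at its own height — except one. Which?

/ɑ/

High: /i/ ~ /ɨ/ ~ /ɯ/
High-mid: /e/ ~ /ɘ/ ~ /ɤ/
Low-mid: /ɛ/ ~ /ɜ/ ~ /ʌ/
Low: only /ɑ/ (back); no central partner.
So /ɑ/ is the unpaired segment.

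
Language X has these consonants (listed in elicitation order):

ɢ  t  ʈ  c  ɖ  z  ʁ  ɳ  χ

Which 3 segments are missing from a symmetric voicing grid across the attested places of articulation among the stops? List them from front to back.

/d/, /ɟ/, /q/

place of articulation  voiceless  voiced  
alveolar          t         —       
retroflex         ʈ         ɖ       
palatal           c         —       
uvular            —         ɢ       
Gaps, from front to back: alveolar lacks voiced (/d/); palatal lacks voiced (/ɟ/); uvular lacks voiceless (/q/).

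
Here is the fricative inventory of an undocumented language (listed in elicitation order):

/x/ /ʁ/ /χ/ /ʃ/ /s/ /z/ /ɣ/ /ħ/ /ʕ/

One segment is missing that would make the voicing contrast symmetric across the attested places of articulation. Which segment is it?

/ʒ/

Voiceless: /s/ (alveolar), /ʃ/ (postalveolar), /x/ (velar), /χ/ (uvular), /ħ/ (pharyngeal).
Voiced: /z/ (alveolar), /ɣ/ (velar), /ʁ/ (uvular), /ʕ/ (pharyngeal).
The postalveolar row has no voiced member, so the gap is the voiced postalveolar fricative /ʒ/.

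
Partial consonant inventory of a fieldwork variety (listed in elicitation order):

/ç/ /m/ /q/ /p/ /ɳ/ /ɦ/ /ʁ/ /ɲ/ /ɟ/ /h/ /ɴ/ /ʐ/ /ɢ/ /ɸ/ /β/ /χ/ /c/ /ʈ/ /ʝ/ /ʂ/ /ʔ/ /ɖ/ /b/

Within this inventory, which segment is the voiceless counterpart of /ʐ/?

/ʐ/ is a voiced retroflex fricative.
The voiceless counterpart is a voiceless retroflex fricative — in this inventory, /ʂ/.

/ʂ/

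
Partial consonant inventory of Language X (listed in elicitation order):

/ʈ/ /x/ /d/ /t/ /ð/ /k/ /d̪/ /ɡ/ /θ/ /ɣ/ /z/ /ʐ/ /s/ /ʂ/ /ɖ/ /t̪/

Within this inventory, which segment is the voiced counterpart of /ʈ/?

/ʈ/ is a voiceless retroflex stop.
The voiced counterpart is a voiced retroflex stop — in this inventory, /ɖ/.

/ɖ/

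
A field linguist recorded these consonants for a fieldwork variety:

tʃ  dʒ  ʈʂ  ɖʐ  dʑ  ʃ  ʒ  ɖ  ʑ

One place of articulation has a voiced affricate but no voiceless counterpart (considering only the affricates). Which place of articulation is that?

postalveolar: voiceless /tʃ/, voiced /dʒ/.
retroflex: voiceless /ʈʂ/, voiced /ɖʐ/.
alveolo-palatal: voiceless —, voiced /dʑ/.
Every place of articulation has a voiceless member except alveolo-palatal, where /tɕ/ would be expected.

alveolo-palatal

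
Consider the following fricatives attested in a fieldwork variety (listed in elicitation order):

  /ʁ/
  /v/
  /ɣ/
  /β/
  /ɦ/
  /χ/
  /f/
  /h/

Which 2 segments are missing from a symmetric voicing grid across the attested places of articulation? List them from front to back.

/ɸ/, /x/

Voiceless: /f/ (labiodental), /χ/ (uvular), /h/ (glottal).
Voiced: /β/ (bilabial), /v/ (labiodental), /ɣ/ (velar), /ʁ/ (uvular), /ɦ/ (glottal).
Gaps, from front to back: bilabial lacks voiceless (/ɸ/); velar lacks voiceless (/x/).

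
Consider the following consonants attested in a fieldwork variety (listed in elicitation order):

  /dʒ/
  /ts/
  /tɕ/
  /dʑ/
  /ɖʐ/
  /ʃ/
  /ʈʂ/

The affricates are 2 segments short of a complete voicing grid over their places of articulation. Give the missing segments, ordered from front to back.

/dz/, /tʃ/

alveolar: voiceless /ts/, voiced —.
postalveolar: voiceless —, voiced /dʒ/.
retroflex: voiceless /ʈʂ/, voiced /ɖʐ/.
alveolo-palatal: voiceless /tɕ/, voiced /dʑ/.
Gaps, from front to back: alveolar lacks voiced (/dz/); postalveolar lacks voiceless (/tʃ/).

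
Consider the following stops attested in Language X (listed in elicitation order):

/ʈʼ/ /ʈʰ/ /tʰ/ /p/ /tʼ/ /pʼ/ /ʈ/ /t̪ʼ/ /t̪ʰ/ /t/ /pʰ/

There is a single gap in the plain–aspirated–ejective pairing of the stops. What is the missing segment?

/t̪/

Plain: /p/ (bilabial), /t/ (alveolar), /ʈ/ (retroflex).
Aspirated: /pʰ/ (bilabial), /t̪ʰ/ (dental), /tʰ/ (alveolar), /ʈʰ/ (retroflex).
Ejective: /pʼ/ (bilabial), /t̪ʼ/ (dental), /tʼ/ (alveolar), /ʈʼ/ (retroflex).
The dental row has no plain member, so the gap is the plain dental stop /t̪/.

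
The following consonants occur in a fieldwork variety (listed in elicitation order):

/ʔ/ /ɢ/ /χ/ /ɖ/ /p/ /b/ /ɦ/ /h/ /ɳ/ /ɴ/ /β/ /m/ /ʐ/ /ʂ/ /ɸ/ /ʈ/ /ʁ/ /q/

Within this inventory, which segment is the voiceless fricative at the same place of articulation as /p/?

/p/ is a voiceless bilabial stop.
The voiceless fricative at the same place is a voiceless bilabial fricative — in this inventory, /ɸ/.

/ɸ/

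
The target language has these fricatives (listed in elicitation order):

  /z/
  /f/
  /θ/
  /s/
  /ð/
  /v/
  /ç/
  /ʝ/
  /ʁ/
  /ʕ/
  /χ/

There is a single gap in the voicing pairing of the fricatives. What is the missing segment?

place of articulation  voiceless  voiced  
labiodental       f         v       
dental            θ         ð       
alveolar          s         z       
palatal           ç         ʝ       
uvular            χ         ʁ       
pharyngeal        —         ʕ       
The pharyngeal row has no voiceless member, so the gap is the voiceless pharyngeal fricative /ħ/.

/ħ/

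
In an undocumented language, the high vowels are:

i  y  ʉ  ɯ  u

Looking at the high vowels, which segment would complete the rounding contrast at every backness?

/ɨ/

backness          unrounded  rounded 
front             i         y       
central           —         ʉ       
back              ɯ         u       
The central row has no unrounded member, so the gap is the central unrounded vowel /ɨ/.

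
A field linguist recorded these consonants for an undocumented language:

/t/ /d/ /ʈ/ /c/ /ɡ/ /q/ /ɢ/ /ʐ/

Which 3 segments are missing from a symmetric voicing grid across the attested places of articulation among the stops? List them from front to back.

/ɖ/, /ɟ/, /k/

place of articulation  voiceless  voiced  
alveolar          t         d       
retroflex         ʈ         —       
palatal           c         —       
velar             —         ɡ       
uvular            q         ɢ       
Gaps, from front to back: retroflex lacks voiced (/ɖ/); palatal lacks voiced (/ɟ/); velar lacks voiceless (/k/).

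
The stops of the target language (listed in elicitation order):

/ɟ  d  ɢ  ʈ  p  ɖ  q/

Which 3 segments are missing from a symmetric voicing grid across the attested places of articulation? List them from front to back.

/b/, /t/, /c/

bilabial: voiceless /p/, voiced —.
alveolar: voiceless —, voiced /d/.
retroflex: voiceless /ʈ/, voiced /ɖ/.
palatal: voiceless —, voiced /ɟ/.
uvular: voiceless /q/, voiced /ɢ/.
Gaps, from front to back: bilabial lacks voiced (/b/); alveolar lacks voiceless (/t/); palatal lacks voiceless (/c/).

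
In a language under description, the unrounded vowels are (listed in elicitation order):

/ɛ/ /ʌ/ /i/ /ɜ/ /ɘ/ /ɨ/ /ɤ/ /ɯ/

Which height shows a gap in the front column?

high: front /i/, central /ɨ/, back /ɯ/.
high-mid: front —, central /ɘ/, back /ɤ/.
low-mid: front /ɛ/, central /ɜ/, back /ʌ/.
Every height has a front member except high-mid, where /e/ would be expected.

high-mid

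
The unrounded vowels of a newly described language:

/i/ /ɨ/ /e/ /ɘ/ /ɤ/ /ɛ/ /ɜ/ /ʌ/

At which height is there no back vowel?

high

high: front /i/, central /ɨ/, back —.
high-mid: front /e/, central /ɘ/, back /ɤ/.
low-mid: front /ɛ/, central /ɜ/, back /ʌ/.
Every height has a back member except high, where /ɯ/ would be expected.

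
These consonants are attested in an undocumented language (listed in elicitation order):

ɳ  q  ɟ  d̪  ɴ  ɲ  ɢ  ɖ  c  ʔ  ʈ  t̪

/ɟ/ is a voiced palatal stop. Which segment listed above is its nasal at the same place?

/ɲ/

The nasal at the same place is a palatal nasal — in this inventory, /ɲ/.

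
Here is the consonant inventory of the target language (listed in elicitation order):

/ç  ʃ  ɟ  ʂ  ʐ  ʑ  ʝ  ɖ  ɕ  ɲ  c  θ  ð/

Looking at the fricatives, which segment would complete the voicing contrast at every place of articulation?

Voiceless: /θ/ (dental), /ʃ/ (postalveolar), /ʂ/ (retroflex), /ɕ/ (alveolo-palatal), /ç/ (palatal).
Voiced: /ð/ (dental), /ʐ/ (retroflex), /ʑ/ (alveolo-palatal), /ʝ/ (palatal).
The postalveolar row has no voiced member, so the gap is the voiced postalveolar fricative /ʒ/.

/ʒ/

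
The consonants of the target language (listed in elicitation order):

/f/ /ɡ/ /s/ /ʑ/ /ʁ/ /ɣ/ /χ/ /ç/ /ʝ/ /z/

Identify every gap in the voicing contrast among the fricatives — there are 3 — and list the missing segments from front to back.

place of articulation  voiceless  voiced  
labiodental       f         —       
alveolar          s         z       
alveolo-palatal   —         ʑ       
palatal           ç         ʝ       
velar             —         ɣ       
uvular            χ         ʁ       
Gaps, from front to back: labiodental lacks voiced (/v/); alveolo-palatal lacks voiceless (/ɕ/); velar lacks voiceless (/x/).

/v/, /ɕ/, /x/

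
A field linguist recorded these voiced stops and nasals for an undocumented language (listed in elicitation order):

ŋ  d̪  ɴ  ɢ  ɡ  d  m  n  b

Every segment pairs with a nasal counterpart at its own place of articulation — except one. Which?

/d̪/

Bilabial: /b/ ~ /m/
Alveolar: /d/ ~ /n/
Velar: /ɡ/ ~ /ŋ/
Uvular: /ɢ/ ~ /ɴ/
Dental: only /d̪/ (oral stop); no nasal partner.
So /d̪/ is the unpaired segment.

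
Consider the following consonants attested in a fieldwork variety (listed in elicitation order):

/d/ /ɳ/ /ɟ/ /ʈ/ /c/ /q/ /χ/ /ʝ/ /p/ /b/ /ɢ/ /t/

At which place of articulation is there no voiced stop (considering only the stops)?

retroflex

place of articulation  voiceless  voiced  
bilabial          p         b       
alveolar          t         d       
retroflex         ʈ         —       
palatal           c         ɟ       
uvular            q         ɢ       
Every place of articulation has a voiced member except retroflex, where /ɖ/ would be expected.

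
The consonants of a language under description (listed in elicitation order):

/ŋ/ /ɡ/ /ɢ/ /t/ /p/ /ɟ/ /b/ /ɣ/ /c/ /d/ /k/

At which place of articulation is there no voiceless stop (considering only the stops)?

uvular

place of articulation  voiceless  voiced  
bilabial          p         b       
alveolar          t         d       
palatal           c         ɟ       
velar             k         ɡ       
uvular            —         ɢ       
Every place of articulation has a voiceless member except uvular, where /q/ would be expected.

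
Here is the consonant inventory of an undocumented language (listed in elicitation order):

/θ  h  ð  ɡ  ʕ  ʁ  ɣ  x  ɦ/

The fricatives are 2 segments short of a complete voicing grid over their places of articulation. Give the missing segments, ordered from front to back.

/χ/, /ħ/

Voiceless: /θ/ (dental), /x/ (velar), /h/ (glottal).
Voiced: /ð/ (dental), /ɣ/ (velar), /ʁ/ (uvular), /ʕ/ (pharyngeal), /ɦ/ (glottal).
Gaps, from front to back: uvular lacks voiceless (/χ/); pharyngeal lacks voiceless (/ħ/).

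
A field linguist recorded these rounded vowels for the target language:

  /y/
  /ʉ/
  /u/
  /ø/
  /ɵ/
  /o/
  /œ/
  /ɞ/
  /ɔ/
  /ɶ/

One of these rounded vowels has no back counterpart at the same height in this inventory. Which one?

/ɶ/

High: /y/ ~ /ʉ/ ~ /u/
High-mid: /ø/ ~ /ɵ/ ~ /o/
Low-mid: /œ/ ~ /ɞ/ ~ /ɔ/
Low: only /ɶ/ (front); no back partner.
So /ɶ/ is the unpaired segment.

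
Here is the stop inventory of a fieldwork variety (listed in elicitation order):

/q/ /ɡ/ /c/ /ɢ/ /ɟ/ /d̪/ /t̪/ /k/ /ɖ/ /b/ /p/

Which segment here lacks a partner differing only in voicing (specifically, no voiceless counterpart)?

Bilabial: /p/ ~ /b/
Dental: /t̪/ ~ /d̪/
Palatal: /c/ ~ /ɟ/
Velar: /k/ ~ /ɡ/
Uvular: /q/ ~ /ɢ/
Retroflex: only /ɖ/ (voiced); no voiceless partner.
So /ɖ/ is the unpaired segment.

/ɖ/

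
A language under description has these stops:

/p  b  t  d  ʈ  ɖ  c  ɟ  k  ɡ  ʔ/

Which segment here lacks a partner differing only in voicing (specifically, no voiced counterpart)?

/ʔ/

Bilabial: /p/ ~ /b/
Alveolar: /t/ ~ /d/
Retroflex: /ʈ/ ~ /ɖ/
Palatal: /c/ ~ /ɟ/
Velar: /k/ ~ /ɡ/
Glottal: only /ʔ/ (voiceless); no voiced partner.
So /ʔ/ is the unpaired segment.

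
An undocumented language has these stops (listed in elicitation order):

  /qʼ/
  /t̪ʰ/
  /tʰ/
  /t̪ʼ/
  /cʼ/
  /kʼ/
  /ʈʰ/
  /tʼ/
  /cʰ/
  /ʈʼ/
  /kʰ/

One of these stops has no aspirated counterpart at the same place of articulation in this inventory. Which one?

Dental: /t̪ʰ/ ~ /t̪ʼ/
Alveolar: /tʰ/ ~ /tʼ/
Retroflex: /ʈʰ/ ~ /ʈʼ/
Palatal: /cʰ/ ~ /cʼ/
Velar: /kʰ/ ~ /kʼ/
Uvular: only /qʼ/ (ejective); no aspirated partner.
So /qʼ/ is the unpaired segment.

/qʼ/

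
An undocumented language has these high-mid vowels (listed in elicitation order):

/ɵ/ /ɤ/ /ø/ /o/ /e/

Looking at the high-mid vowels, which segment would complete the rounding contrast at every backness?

backness          unrounded  rounded 
front             e         ø       
central           —         ɵ       
back              ɤ         o       
The central row has no unrounded member, so the gap is the central unrounded vowel /ɘ/.

/ɘ/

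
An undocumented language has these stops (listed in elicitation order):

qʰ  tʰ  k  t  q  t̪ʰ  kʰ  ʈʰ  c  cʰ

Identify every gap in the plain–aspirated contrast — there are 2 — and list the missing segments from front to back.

dental: plain —, aspirated /t̪ʰ/.
alveolar: plain /t/, aspirated /tʰ/.
retroflex: plain —, aspirated /ʈʰ/.
palatal: plain /c/, aspirated /cʰ/.
velar: plain /k/, aspirated /kʰ/.
uvular: plain /q/, aspirated /qʰ/.
Gaps, from front to back: dental lacks plain (/t̪/); retroflex lacks plain (/ʈ/).

/t̪/, /ʈ/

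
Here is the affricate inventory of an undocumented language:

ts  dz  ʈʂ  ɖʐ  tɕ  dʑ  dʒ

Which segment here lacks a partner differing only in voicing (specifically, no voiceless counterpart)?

Alveolar: /ts/ ~ /dz/
Retroflex: /ʈʂ/ ~ /ɖʐ/
Alveolo-palatal: /tɕ/ ~ /dʑ/
Postalveolar: only /dʒ/ (voiced); no voiceless partner.
So /dʒ/ is the unpaired segment.

/dʒ/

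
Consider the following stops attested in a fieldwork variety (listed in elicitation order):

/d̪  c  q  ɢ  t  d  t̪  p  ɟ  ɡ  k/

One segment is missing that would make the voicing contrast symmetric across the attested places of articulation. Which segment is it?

/b/

Voiceless: /p/ (bilabial), /t̪/ (dental), /t/ (alveolar), /c/ (palatal), /k/ (velar), /q/ (uvular).
Voiced: /d̪/ (dental), /d/ (alveolar), /ɟ/ (palatal), /ɡ/ (velar), /ɢ/ (uvular).
The bilabial row has no voiced member, so the gap is the voiced bilabial stop /b/.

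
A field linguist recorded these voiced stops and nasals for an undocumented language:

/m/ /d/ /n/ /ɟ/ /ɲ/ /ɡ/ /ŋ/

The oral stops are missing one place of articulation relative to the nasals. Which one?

Oral stop: /d/ (alveolar), /ɟ/ (palatal), /ɡ/ (velar).
Nasal: /m/ (bilabial), /n/ (alveolar), /ɲ/ (palatal), /ŋ/ (velar).
Every place of articulation has an oral stop member except bilabial, where /b/ would be expected.

bilabial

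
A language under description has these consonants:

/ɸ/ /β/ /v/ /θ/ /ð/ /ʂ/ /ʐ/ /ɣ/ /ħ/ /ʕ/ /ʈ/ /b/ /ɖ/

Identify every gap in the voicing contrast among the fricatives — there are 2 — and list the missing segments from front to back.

/f/, /x/

Voiceless: /ɸ/ (bilabial), /θ/ (dental), /ʂ/ (retroflex), /ħ/ (pharyngeal).
Voiced: /β/ (bilabial), /v/ (labiodental), /ð/ (dental), /ʐ/ (retroflex), /ɣ/ (velar), /ʕ/ (pharyngeal).
Gaps, from front to back: labiodental lacks voiceless (/f/); velar lacks voiceless (/x/).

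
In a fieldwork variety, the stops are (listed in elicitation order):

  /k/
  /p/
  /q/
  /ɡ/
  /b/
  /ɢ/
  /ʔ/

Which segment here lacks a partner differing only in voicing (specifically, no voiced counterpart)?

/ʔ/

Bilabial: /p/ ~ /b/
Velar: /k/ ~ /ɡ/
Uvular: /q/ ~ /ɢ/
Glottal: only /ʔ/ (voiceless); no voiced partner.
So /ʔ/ is the unpaired segment.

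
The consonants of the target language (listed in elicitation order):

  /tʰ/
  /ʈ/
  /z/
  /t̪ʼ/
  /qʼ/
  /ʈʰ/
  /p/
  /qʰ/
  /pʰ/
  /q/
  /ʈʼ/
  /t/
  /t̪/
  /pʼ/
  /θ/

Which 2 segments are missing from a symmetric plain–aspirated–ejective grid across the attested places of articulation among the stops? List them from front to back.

/t̪ʰ/, /tʼ/

Plain: /p/ (bilabial), /t̪/ (dental), /t/ (alveolar), /ʈ/ (retroflex), /q/ (uvular).
Aspirated: /pʰ/ (bilabial), /tʰ/ (alveolar), /ʈʰ/ (retroflex), /qʰ/ (uvular).
Ejective: /pʼ/ (bilabial), /t̪ʼ/ (dental), /ʈʼ/ (retroflex), /qʼ/ (uvular).
Gaps, from front to back: dental lacks aspirated (/t̪ʰ/); alveolar lacks ejective (/tʼ/).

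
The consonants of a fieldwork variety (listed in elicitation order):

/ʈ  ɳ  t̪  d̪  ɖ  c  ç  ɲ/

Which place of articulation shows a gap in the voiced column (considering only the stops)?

place of articulation  voiceless  voiced  
dental            t̪        d̪      
retroflex         ʈ         ɖ       
palatal           c         —       
Every place of articulation has a voiced member except palatal, where /ɟ/ would be expected.

palatal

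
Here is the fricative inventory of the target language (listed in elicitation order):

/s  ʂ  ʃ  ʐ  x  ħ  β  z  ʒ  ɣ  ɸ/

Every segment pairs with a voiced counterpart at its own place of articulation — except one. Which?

/ħ/

Bilabial: /ɸ/ ~ /β/
Alveolar: /s/ ~ /z/
Postalveolar: /ʃ/ ~ /ʒ/
Retroflex: /ʂ/ ~ /ʐ/
Velar: /x/ ~ /ɣ/
Pharyngeal: only /ħ/ (voiceless); no voiced partner.
So /ħ/ is the unpaired segment.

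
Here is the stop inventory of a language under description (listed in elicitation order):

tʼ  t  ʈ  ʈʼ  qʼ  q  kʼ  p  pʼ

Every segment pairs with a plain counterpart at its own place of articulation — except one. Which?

Bilabial: /p/ ~ /pʼ/
Alveolar: /t/ ~ /tʼ/
Retroflex: /ʈ/ ~ /ʈʼ/
Uvular: /q/ ~ /qʼ/
Velar: only /kʼ/ (ejective); no plain partner.
So /kʼ/ is the unpaired segment.

/kʼ/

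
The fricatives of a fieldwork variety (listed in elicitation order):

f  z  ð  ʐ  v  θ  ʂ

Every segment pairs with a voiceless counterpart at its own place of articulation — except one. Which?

/z/

Labiodental: /f/ ~ /v/
Dental: /θ/ ~ /ð/
Retroflex: /ʂ/ ~ /ʐ/
Alveolar: only /z/ (voiced); no voiceless partner.
So /z/ is the unpaired segment.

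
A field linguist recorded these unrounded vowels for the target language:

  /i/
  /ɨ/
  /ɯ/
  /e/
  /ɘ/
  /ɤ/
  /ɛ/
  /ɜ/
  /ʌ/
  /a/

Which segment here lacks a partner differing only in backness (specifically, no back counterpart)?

/a/

High: /i/ ~ /ɨ/ ~ /ɯ/
High-mid: /e/ ~ /ɘ/ ~ /ɤ/
Low-mid: /ɛ/ ~ /ɜ/ ~ /ʌ/
Low: only /a/ (front); no back partner.
So /a/ is the unpaired segment.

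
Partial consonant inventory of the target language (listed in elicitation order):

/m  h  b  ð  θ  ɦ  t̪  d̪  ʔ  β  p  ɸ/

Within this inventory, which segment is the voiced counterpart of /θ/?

/θ/ is a voiceless dental fricative.
The voiced counterpart is a voiced dental fricative — in this inventory, /ð/.

/ð/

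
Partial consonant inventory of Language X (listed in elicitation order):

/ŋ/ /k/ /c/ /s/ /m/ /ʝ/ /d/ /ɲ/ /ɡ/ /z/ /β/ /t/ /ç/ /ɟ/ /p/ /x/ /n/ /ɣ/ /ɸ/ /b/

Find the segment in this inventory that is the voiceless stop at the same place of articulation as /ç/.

/c/

/ç/ is a voiceless palatal fricative.
The voiceless stop at the same place is a voiceless palatal stop — in this inventory, /c/.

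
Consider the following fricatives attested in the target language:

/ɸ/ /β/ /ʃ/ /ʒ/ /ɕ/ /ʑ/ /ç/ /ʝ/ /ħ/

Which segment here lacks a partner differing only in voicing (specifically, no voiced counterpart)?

Bilabial: /ɸ/ ~ /β/
Postalveolar: /ʃ/ ~ /ʒ/
Alveolo-palatal: /ɕ/ ~ /ʑ/
Palatal: /ç/ ~ /ʝ/
Pharyngeal: only /ħ/ (voiceless); no voiced partner.
So /ħ/ is the unpaired segment.

/ħ/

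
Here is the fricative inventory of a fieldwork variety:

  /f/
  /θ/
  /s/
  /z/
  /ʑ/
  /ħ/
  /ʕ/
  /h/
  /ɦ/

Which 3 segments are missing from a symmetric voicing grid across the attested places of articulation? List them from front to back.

/v/, /ð/, /ɕ/

place of articulation  voiceless  voiced  
labiodental       f         —       
dental            θ         —       
alveolar          s         z       
alveolo-palatal   —         ʑ       
pharyngeal        ħ         ʕ       
glottal           h         ɦ       
Gaps, from front to back: labiodental lacks voiced (/v/); dental lacks voiced (/ð/); alveolo-palatal lacks voiceless (/ɕ/).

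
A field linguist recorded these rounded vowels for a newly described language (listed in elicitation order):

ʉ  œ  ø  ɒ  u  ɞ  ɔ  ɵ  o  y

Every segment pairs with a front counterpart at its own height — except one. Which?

/ɒ/

High: /y/ ~ /ʉ/ ~ /u/
High-mid: /ø/ ~ /ɵ/ ~ /o/
Low-mid: /œ/ ~ /ɞ/ ~ /ɔ/
Low: only /ɒ/ (back); no front partner.
So /ɒ/ is the unpaired segment.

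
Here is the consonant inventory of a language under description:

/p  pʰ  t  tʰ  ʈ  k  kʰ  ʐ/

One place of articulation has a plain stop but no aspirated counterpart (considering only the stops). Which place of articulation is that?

Plain: /p/ (bilabial), /t/ (alveolar), /ʈ/ (retroflex), /k/ (velar).
Aspirated: /pʰ/ (bilabial), /tʰ/ (alveolar), /kʰ/ (velar).
Every place of articulation has an aspirated member except retroflex, where /ʈʰ/ would be expected.

retroflex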